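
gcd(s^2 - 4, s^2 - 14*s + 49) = 1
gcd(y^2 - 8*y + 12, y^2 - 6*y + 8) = y - 2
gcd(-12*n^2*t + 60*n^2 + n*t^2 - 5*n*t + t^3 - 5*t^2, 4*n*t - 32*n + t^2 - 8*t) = 4*n + t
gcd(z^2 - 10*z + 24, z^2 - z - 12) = z - 4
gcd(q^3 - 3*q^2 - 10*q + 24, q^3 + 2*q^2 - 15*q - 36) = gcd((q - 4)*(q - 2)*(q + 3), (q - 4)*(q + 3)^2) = q^2 - q - 12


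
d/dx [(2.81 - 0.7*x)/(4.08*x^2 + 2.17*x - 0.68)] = (2.856*x^2 - 22.9296*x - 5.6217)/(16.6464*x^4 + 17.7072*x^3 - 0.839900000000001*x^2 - 2.9512*x + 0.4624)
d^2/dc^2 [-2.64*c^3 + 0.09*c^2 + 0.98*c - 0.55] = 0.18 - 15.84*c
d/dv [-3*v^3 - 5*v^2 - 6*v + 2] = -9*v^2 - 10*v - 6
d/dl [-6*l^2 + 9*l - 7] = 9 - 12*l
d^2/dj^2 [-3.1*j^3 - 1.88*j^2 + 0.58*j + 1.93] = -18.6*j - 3.76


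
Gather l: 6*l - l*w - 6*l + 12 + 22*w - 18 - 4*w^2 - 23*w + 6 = -l*w - 4*w^2 - w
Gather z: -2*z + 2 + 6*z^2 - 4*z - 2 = 6*z^2 - 6*z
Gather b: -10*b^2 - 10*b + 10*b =-10*b^2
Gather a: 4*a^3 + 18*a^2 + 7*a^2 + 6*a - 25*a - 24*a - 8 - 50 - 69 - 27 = 4*a^3 + 25*a^2 - 43*a - 154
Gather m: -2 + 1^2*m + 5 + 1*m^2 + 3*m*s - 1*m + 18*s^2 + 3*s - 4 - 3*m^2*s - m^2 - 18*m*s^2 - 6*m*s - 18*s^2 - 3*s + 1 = -3*m^2*s + m*(-18*s^2 - 3*s)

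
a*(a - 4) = a^2 - 4*a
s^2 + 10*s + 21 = (s + 3)*(s + 7)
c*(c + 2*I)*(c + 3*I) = c^3 + 5*I*c^2 - 6*c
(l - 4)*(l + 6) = l^2 + 2*l - 24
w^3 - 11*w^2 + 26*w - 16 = (w - 8)*(w - 2)*(w - 1)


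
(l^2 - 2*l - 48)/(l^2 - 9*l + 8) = (l + 6)/(l - 1)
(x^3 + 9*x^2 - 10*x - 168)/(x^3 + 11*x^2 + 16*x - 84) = (x - 4)/(x - 2)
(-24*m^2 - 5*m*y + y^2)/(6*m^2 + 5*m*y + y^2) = (-8*m + y)/(2*m + y)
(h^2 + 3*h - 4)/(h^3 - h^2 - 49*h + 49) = (h + 4)/(h^2 - 49)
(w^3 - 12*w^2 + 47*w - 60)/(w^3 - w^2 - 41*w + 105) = (w - 4)/(w + 7)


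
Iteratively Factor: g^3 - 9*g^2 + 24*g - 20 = (g - 2)*(g^2 - 7*g + 10) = (g - 5)*(g - 2)*(g - 2)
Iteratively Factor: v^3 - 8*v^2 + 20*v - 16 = (v - 2)*(v^2 - 6*v + 8) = (v - 4)*(v - 2)*(v - 2)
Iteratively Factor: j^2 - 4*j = (j - 4)*(j)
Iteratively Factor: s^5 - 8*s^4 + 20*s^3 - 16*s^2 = (s - 4)*(s^4 - 4*s^3 + 4*s^2) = (s - 4)*(s - 2)*(s^3 - 2*s^2) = (s - 4)*(s - 2)^2*(s^2) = s*(s - 4)*(s - 2)^2*(s)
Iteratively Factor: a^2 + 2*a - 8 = (a - 2)*(a + 4)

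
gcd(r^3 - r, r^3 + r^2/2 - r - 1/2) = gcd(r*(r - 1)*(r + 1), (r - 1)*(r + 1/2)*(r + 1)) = r^2 - 1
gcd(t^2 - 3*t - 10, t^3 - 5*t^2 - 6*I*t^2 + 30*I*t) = t - 5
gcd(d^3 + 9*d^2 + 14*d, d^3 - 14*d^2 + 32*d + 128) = d + 2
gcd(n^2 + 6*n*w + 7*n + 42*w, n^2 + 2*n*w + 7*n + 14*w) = n + 7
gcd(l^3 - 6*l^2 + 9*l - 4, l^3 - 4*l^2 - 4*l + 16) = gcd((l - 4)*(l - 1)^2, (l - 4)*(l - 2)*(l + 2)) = l - 4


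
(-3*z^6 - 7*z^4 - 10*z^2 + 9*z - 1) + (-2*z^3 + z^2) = -3*z^6 - 7*z^4 - 2*z^3 - 9*z^2 + 9*z - 1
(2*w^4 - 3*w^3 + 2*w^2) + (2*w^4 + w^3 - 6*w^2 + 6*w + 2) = 4*w^4 - 2*w^3 - 4*w^2 + 6*w + 2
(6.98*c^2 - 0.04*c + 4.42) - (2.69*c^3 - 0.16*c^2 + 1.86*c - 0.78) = -2.69*c^3 + 7.14*c^2 - 1.9*c + 5.2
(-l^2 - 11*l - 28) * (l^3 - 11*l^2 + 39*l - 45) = -l^5 + 54*l^3 - 76*l^2 - 597*l + 1260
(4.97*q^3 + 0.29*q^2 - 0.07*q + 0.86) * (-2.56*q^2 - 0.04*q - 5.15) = -12.7232*q^5 - 0.9412*q^4 - 25.4279*q^3 - 3.6923*q^2 + 0.3261*q - 4.429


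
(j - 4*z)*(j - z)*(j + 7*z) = j^3 + 2*j^2*z - 31*j*z^2 + 28*z^3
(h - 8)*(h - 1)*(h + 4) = h^3 - 5*h^2 - 28*h + 32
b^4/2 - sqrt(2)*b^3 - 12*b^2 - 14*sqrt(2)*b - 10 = (b/2 + sqrt(2)/2)*(b - 5*sqrt(2))*(b + sqrt(2))^2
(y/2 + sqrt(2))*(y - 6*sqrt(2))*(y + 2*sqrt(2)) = y^3/2 - sqrt(2)*y^2 - 20*y - 24*sqrt(2)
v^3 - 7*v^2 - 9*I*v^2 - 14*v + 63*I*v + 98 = (v - 7)*(v - 7*I)*(v - 2*I)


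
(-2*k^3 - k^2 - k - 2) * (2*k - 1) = -4*k^4 - k^2 - 3*k + 2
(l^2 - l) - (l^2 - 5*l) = 4*l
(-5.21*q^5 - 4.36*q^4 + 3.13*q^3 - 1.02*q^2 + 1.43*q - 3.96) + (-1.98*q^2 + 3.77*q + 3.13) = -5.21*q^5 - 4.36*q^4 + 3.13*q^3 - 3.0*q^2 + 5.2*q - 0.83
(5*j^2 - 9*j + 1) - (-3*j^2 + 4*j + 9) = 8*j^2 - 13*j - 8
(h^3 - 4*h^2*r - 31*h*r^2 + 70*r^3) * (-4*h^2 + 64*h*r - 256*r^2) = -4*h^5 + 80*h^4*r - 388*h^3*r^2 - 1240*h^2*r^3 + 12416*h*r^4 - 17920*r^5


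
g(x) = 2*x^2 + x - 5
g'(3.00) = 13.00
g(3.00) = 16.00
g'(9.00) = 37.00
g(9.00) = 166.00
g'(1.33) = 6.32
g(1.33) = -0.13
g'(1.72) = 7.88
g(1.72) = 2.64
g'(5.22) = 21.88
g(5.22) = 54.72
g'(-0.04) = 0.84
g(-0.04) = -5.04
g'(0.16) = 1.64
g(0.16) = -4.79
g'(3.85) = 16.40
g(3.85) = 28.50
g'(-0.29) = -0.16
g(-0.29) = -5.12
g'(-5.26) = -20.04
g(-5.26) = 45.08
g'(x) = 4*x + 1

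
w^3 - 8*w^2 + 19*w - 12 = (w - 4)*(w - 3)*(w - 1)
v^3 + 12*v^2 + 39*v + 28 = (v + 1)*(v + 4)*(v + 7)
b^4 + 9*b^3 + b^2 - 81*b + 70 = (b - 2)*(b - 1)*(b + 5)*(b + 7)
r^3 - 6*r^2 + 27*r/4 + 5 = (r - 4)*(r - 5/2)*(r + 1/2)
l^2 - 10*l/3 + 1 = (l - 3)*(l - 1/3)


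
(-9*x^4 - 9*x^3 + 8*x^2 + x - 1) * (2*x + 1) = -18*x^5 - 27*x^4 + 7*x^3 + 10*x^2 - x - 1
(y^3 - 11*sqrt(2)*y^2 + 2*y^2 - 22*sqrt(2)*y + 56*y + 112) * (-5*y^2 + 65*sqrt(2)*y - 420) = -5*y^5 - 10*y^4 + 120*sqrt(2)*y^4 - 2130*y^3 + 240*sqrt(2)*y^3 - 4260*y^2 + 8260*sqrt(2)*y^2 - 23520*y + 16520*sqrt(2)*y - 47040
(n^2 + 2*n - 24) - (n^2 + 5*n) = -3*n - 24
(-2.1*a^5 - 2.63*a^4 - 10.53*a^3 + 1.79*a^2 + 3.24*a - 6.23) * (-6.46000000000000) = 13.566*a^5 + 16.9898*a^4 + 68.0238*a^3 - 11.5634*a^2 - 20.9304*a + 40.2458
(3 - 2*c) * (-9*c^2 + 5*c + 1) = 18*c^3 - 37*c^2 + 13*c + 3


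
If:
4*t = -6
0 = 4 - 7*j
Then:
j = 4/7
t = -3/2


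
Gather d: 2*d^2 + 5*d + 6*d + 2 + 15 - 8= 2*d^2 + 11*d + 9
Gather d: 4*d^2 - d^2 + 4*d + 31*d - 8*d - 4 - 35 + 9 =3*d^2 + 27*d - 30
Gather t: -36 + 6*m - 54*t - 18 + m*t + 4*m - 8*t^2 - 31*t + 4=10*m - 8*t^2 + t*(m - 85) - 50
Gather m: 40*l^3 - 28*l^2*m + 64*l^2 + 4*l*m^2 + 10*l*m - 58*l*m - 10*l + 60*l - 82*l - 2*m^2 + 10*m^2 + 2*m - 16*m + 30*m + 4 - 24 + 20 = 40*l^3 + 64*l^2 - 32*l + m^2*(4*l + 8) + m*(-28*l^2 - 48*l + 16)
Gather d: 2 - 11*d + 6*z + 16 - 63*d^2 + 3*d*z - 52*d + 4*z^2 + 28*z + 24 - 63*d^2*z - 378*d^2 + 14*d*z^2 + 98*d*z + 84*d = d^2*(-63*z - 441) + d*(14*z^2 + 101*z + 21) + 4*z^2 + 34*z + 42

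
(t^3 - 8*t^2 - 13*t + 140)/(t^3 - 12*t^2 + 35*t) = (t + 4)/t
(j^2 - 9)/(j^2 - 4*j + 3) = (j + 3)/(j - 1)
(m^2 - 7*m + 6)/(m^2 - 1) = (m - 6)/(m + 1)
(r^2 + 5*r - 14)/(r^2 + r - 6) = (r + 7)/(r + 3)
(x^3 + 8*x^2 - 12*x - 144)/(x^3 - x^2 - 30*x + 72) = (x + 6)/(x - 3)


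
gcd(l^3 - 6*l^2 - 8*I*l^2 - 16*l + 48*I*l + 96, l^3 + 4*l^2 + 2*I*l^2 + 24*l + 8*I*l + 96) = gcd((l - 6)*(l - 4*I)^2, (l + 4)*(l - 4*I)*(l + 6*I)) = l - 4*I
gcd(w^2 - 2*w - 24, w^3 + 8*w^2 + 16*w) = w + 4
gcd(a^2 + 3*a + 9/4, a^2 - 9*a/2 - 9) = a + 3/2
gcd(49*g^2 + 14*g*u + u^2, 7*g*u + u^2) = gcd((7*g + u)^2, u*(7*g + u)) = 7*g + u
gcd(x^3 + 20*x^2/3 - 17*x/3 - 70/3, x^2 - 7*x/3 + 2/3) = x - 2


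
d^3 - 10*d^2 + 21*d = d*(d - 7)*(d - 3)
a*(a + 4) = a^2 + 4*a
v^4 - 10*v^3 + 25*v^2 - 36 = (v - 6)*(v - 3)*(v - 2)*(v + 1)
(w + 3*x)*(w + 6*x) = w^2 + 9*w*x + 18*x^2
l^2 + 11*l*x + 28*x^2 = (l + 4*x)*(l + 7*x)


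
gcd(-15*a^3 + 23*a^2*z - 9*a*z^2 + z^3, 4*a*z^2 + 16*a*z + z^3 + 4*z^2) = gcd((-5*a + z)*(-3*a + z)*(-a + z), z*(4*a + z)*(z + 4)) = 1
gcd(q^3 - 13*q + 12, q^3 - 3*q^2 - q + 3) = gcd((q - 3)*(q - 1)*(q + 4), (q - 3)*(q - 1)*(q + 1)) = q^2 - 4*q + 3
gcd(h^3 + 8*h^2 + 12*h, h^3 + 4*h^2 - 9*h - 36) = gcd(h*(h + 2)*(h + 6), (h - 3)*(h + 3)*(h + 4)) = 1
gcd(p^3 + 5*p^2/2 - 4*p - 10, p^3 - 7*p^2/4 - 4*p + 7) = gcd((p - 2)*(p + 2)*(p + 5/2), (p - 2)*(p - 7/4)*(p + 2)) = p^2 - 4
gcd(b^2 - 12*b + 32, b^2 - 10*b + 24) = b - 4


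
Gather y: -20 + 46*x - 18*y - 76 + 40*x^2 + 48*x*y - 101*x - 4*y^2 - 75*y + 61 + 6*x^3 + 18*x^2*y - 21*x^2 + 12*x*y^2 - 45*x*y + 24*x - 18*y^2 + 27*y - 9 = 6*x^3 + 19*x^2 - 31*x + y^2*(12*x - 22) + y*(18*x^2 + 3*x - 66) - 44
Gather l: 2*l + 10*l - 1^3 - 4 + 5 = 12*l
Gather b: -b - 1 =-b - 1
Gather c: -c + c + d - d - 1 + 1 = 0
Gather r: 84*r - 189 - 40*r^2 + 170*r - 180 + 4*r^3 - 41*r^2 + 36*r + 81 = 4*r^3 - 81*r^2 + 290*r - 288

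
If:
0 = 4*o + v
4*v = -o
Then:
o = 0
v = 0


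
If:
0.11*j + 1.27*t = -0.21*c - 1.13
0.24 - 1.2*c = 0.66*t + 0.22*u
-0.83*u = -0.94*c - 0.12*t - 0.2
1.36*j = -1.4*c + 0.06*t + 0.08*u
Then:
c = 0.57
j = -0.59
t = -0.93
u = 0.76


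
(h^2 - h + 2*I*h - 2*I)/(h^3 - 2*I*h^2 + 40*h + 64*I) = (h - 1)/(h^2 - 4*I*h + 32)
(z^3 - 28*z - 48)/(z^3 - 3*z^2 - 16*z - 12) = (z + 4)/(z + 1)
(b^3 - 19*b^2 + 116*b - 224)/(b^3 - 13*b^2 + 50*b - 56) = (b - 8)/(b - 2)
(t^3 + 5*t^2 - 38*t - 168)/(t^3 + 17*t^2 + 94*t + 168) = (t - 6)/(t + 6)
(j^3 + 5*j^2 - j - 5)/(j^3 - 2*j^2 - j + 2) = (j + 5)/(j - 2)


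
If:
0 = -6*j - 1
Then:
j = -1/6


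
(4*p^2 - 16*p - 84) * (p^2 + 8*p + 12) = 4*p^4 + 16*p^3 - 164*p^2 - 864*p - 1008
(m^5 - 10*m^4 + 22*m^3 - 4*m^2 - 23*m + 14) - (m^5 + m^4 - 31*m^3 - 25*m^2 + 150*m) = -11*m^4 + 53*m^3 + 21*m^2 - 173*m + 14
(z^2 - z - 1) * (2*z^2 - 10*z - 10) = 2*z^4 - 12*z^3 - 2*z^2 + 20*z + 10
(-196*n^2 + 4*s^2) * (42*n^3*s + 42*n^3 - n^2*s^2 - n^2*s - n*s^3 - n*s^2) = -8232*n^5*s - 8232*n^5 + 196*n^4*s^2 + 196*n^4*s + 364*n^3*s^3 + 364*n^3*s^2 - 4*n^2*s^4 - 4*n^2*s^3 - 4*n*s^5 - 4*n*s^4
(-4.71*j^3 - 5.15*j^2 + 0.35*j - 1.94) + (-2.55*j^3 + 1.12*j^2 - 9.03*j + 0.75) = -7.26*j^3 - 4.03*j^2 - 8.68*j - 1.19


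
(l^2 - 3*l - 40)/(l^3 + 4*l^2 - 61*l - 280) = 1/(l + 7)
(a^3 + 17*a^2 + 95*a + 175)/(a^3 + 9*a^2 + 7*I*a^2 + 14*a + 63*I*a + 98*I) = (a^2 + 10*a + 25)/(a^2 + a*(2 + 7*I) + 14*I)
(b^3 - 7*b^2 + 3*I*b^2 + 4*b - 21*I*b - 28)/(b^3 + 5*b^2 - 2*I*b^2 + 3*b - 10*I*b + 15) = (b^3 + b^2*(-7 + 3*I) + b*(4 - 21*I) - 28)/(b^3 + b^2*(5 - 2*I) + b*(3 - 10*I) + 15)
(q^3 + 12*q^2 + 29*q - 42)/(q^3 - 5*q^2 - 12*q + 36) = (q^3 + 12*q^2 + 29*q - 42)/(q^3 - 5*q^2 - 12*q + 36)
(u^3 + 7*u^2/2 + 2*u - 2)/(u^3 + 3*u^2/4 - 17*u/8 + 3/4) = 4*(u + 2)/(4*u - 3)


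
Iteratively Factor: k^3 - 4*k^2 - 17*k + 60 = (k - 5)*(k^2 + k - 12) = (k - 5)*(k + 4)*(k - 3)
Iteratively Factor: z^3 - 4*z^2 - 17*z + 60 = (z - 3)*(z^2 - z - 20) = (z - 5)*(z - 3)*(z + 4)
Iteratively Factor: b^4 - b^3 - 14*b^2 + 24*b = (b - 2)*(b^3 + b^2 - 12*b) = b*(b - 2)*(b^2 + b - 12) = b*(b - 2)*(b + 4)*(b - 3)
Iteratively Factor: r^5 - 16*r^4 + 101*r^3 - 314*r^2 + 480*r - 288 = (r - 2)*(r^4 - 14*r^3 + 73*r^2 - 168*r + 144) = (r - 3)*(r - 2)*(r^3 - 11*r^2 + 40*r - 48) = (r - 4)*(r - 3)*(r - 2)*(r^2 - 7*r + 12) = (r - 4)*(r - 3)^2*(r - 2)*(r - 4)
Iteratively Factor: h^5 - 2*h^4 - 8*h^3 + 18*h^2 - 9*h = (h)*(h^4 - 2*h^3 - 8*h^2 + 18*h - 9) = h*(h - 1)*(h^3 - h^2 - 9*h + 9) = h*(h - 1)*(h + 3)*(h^2 - 4*h + 3) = h*(h - 3)*(h - 1)*(h + 3)*(h - 1)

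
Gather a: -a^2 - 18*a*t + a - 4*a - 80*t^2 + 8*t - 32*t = -a^2 + a*(-18*t - 3) - 80*t^2 - 24*t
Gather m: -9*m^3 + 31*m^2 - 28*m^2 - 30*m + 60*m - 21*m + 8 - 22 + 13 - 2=-9*m^3 + 3*m^2 + 9*m - 3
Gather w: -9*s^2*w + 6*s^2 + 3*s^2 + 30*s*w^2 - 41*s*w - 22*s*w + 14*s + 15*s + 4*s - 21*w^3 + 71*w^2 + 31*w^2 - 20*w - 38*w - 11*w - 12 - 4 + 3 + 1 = 9*s^2 + 33*s - 21*w^3 + w^2*(30*s + 102) + w*(-9*s^2 - 63*s - 69) - 12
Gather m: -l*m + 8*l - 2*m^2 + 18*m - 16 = 8*l - 2*m^2 + m*(18 - l) - 16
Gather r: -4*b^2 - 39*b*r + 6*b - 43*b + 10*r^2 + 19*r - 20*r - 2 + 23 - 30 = -4*b^2 - 37*b + 10*r^2 + r*(-39*b - 1) - 9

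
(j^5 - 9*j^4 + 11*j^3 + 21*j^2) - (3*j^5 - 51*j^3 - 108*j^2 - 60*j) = -2*j^5 - 9*j^4 + 62*j^3 + 129*j^2 + 60*j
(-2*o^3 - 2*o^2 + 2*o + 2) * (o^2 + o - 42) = -2*o^5 - 4*o^4 + 84*o^3 + 88*o^2 - 82*o - 84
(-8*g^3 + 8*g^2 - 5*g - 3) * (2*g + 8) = -16*g^4 - 48*g^3 + 54*g^2 - 46*g - 24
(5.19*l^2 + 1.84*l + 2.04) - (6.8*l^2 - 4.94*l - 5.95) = -1.61*l^2 + 6.78*l + 7.99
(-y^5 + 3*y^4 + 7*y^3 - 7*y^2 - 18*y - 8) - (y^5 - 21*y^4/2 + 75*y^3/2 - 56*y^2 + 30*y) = -2*y^5 + 27*y^4/2 - 61*y^3/2 + 49*y^2 - 48*y - 8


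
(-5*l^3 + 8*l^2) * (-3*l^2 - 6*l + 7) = 15*l^5 + 6*l^4 - 83*l^3 + 56*l^2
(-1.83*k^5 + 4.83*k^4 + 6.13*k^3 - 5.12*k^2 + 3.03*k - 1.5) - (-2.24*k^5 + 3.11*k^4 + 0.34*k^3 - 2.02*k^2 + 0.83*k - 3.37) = 0.41*k^5 + 1.72*k^4 + 5.79*k^3 - 3.1*k^2 + 2.2*k + 1.87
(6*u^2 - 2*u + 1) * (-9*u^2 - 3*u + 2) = -54*u^4 + 9*u^2 - 7*u + 2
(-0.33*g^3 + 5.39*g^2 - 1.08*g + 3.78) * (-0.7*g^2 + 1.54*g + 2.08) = 0.231*g^5 - 4.2812*g^4 + 8.3702*g^3 + 6.902*g^2 + 3.5748*g + 7.8624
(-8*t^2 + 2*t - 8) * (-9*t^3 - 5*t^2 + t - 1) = 72*t^5 + 22*t^4 + 54*t^3 + 50*t^2 - 10*t + 8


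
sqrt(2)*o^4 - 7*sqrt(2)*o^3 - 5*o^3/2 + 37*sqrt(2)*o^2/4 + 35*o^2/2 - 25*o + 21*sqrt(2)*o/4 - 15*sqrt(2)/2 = (o - 5)*(o - 2)*(o - 3*sqrt(2)/2)*(sqrt(2)*o + 1/2)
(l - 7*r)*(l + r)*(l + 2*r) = l^3 - 4*l^2*r - 19*l*r^2 - 14*r^3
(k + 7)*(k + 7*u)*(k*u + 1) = k^3*u + 7*k^2*u^2 + 7*k^2*u + k^2 + 49*k*u^2 + 7*k*u + 7*k + 49*u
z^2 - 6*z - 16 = (z - 8)*(z + 2)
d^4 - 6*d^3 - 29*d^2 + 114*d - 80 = (d - 8)*(d - 2)*(d - 1)*(d + 5)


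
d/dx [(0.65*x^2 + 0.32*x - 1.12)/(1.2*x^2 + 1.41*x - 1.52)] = (0.5325*x^2 + 0.712*x + 1.0928)/(1.44*x^4 + 3.384*x^3 - 1.6599*x^2 - 4.2864*x + 2.3104)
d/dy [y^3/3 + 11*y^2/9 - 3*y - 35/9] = y^2 + 22*y/9 - 3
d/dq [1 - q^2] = -2*q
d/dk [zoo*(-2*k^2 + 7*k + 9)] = zoo*(k + 1)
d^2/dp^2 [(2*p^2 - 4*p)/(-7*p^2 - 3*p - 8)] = 28*(17*p^3 + 24*p^2 - 48*p - 16)/(343*p^6 + 441*p^5 + 1365*p^4 + 1035*p^3 + 1560*p^2 + 576*p + 512)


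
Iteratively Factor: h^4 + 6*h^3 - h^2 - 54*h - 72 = (h + 3)*(h^3 + 3*h^2 - 10*h - 24) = (h - 3)*(h + 3)*(h^2 + 6*h + 8) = (h - 3)*(h + 2)*(h + 3)*(h + 4)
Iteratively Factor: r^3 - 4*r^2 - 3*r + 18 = (r - 3)*(r^2 - r - 6) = (r - 3)^2*(r + 2)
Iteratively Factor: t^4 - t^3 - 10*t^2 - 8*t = (t + 2)*(t^3 - 3*t^2 - 4*t) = (t - 4)*(t + 2)*(t^2 + t) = (t - 4)*(t + 1)*(t + 2)*(t)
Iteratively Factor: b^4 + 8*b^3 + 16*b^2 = (b + 4)*(b^3 + 4*b^2) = (b + 4)^2*(b^2) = b*(b + 4)^2*(b)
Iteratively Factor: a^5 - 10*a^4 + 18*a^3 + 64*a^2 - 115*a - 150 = (a - 5)*(a^4 - 5*a^3 - 7*a^2 + 29*a + 30) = (a - 5)*(a + 2)*(a^3 - 7*a^2 + 7*a + 15) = (a - 5)*(a + 1)*(a + 2)*(a^2 - 8*a + 15) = (a - 5)^2*(a + 1)*(a + 2)*(a - 3)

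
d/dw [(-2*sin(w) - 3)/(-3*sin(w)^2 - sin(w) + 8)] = (-18*sin(w) + 3*cos(2*w) - 22)*cos(w)/(3*sin(w)^2 + sin(w) - 8)^2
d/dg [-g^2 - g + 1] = -2*g - 1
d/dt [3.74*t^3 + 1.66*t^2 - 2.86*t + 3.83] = 11.22*t^2 + 3.32*t - 2.86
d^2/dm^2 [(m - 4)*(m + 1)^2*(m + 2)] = 12*m^2 - 22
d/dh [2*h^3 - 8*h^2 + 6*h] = 6*h^2 - 16*h + 6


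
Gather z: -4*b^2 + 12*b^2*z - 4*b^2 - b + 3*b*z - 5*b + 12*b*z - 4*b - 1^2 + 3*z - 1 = -8*b^2 - 10*b + z*(12*b^2 + 15*b + 3) - 2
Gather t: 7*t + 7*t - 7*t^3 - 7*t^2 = -7*t^3 - 7*t^2 + 14*t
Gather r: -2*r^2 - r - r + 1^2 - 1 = -2*r^2 - 2*r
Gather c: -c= -c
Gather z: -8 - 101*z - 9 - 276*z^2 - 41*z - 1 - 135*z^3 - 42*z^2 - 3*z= -135*z^3 - 318*z^2 - 145*z - 18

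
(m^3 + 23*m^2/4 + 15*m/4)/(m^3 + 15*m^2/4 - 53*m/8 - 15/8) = 2*m*(4*m + 3)/(8*m^2 - 10*m - 3)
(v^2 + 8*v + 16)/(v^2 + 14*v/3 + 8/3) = 3*(v + 4)/(3*v + 2)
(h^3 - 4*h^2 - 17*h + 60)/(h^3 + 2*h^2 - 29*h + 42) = (h^2 - h - 20)/(h^2 + 5*h - 14)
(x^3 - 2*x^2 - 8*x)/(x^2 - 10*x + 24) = x*(x + 2)/(x - 6)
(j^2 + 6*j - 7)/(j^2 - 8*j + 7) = (j + 7)/(j - 7)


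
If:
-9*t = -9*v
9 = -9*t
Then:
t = -1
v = -1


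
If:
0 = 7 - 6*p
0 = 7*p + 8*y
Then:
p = 7/6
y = -49/48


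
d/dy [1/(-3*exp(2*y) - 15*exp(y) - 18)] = (2*exp(y) + 5)*exp(y)/(3*(exp(2*y) + 5*exp(y) + 6)^2)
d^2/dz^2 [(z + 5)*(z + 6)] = 2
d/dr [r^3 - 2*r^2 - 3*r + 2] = 3*r^2 - 4*r - 3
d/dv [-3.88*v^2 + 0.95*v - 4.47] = 0.95 - 7.76*v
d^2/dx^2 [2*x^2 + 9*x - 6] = 4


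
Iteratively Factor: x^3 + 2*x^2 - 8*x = (x)*(x^2 + 2*x - 8) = x*(x + 4)*(x - 2)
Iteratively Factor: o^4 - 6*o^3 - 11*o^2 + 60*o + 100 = (o + 2)*(o^3 - 8*o^2 + 5*o + 50) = (o - 5)*(o + 2)*(o^2 - 3*o - 10) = (o - 5)*(o + 2)^2*(o - 5)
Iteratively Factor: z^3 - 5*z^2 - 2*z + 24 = (z + 2)*(z^2 - 7*z + 12) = (z - 4)*(z + 2)*(z - 3)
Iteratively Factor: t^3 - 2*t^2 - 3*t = (t)*(t^2 - 2*t - 3) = t*(t - 3)*(t + 1)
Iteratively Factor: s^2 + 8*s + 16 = (s + 4)*(s + 4)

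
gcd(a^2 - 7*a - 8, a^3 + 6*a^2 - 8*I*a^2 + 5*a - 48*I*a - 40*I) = a + 1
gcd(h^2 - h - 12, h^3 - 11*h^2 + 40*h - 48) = h - 4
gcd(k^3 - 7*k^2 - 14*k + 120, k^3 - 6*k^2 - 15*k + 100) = k^2 - k - 20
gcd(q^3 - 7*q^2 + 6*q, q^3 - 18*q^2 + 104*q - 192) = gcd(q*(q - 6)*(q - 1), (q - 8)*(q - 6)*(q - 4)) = q - 6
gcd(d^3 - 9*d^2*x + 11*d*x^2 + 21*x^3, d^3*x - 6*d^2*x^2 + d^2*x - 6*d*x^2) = 1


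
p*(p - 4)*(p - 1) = p^3 - 5*p^2 + 4*p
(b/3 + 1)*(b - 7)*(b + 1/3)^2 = b^4/3 - 10*b^3/9 - 212*b^2/27 - 130*b/27 - 7/9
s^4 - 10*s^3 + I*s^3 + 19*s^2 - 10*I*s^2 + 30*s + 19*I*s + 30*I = (s - 6)*(s - 5)*(s + 1)*(s + I)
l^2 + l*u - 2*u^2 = (l - u)*(l + 2*u)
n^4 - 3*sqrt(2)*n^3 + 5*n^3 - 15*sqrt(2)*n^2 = n^2*(n + 5)*(n - 3*sqrt(2))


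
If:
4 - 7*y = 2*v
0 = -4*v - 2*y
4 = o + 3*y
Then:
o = 2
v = -1/3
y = 2/3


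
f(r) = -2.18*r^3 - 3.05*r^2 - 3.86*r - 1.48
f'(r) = -6.54*r^2 - 6.1*r - 3.86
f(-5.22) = 245.64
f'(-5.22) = -150.22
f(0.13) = -2.04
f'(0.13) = -4.76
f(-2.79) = 32.89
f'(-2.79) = -37.75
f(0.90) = -9.01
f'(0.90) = -14.65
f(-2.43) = 21.17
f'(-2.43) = -27.66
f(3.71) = -169.10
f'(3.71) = -116.51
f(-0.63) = 0.29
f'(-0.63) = -2.61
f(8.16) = -1420.54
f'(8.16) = -489.11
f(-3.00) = 41.51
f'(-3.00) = -44.42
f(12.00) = -4254.04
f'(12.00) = -1018.82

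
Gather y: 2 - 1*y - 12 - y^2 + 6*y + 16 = -y^2 + 5*y + 6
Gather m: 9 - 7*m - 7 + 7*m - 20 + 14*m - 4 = 14*m - 22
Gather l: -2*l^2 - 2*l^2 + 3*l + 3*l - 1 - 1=-4*l^2 + 6*l - 2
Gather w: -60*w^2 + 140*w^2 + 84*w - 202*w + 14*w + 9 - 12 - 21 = 80*w^2 - 104*w - 24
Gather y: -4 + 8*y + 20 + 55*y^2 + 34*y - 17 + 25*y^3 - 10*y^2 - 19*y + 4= 25*y^3 + 45*y^2 + 23*y + 3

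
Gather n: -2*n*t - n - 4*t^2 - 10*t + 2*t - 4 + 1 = n*(-2*t - 1) - 4*t^2 - 8*t - 3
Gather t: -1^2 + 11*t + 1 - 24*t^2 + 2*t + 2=-24*t^2 + 13*t + 2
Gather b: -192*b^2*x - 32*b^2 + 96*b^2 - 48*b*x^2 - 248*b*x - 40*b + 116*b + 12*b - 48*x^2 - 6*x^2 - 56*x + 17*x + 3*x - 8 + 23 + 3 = b^2*(64 - 192*x) + b*(-48*x^2 - 248*x + 88) - 54*x^2 - 36*x + 18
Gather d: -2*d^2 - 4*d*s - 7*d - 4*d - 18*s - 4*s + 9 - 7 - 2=-2*d^2 + d*(-4*s - 11) - 22*s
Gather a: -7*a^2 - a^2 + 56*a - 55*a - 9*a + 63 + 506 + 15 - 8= -8*a^2 - 8*a + 576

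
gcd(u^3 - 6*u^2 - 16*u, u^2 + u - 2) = u + 2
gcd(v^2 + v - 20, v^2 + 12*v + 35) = v + 5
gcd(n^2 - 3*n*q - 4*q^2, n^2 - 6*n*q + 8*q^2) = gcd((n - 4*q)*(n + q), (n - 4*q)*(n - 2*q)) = -n + 4*q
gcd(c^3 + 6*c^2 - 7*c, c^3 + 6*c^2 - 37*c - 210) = c + 7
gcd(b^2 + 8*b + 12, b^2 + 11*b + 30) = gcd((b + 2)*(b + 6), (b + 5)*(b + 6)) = b + 6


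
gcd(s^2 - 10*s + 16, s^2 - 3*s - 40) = s - 8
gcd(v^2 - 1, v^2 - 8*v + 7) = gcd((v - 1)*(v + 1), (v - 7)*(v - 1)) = v - 1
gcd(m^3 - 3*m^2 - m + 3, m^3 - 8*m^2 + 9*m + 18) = m^2 - 2*m - 3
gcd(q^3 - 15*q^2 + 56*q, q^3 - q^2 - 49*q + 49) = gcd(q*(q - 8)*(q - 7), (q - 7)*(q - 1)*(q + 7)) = q - 7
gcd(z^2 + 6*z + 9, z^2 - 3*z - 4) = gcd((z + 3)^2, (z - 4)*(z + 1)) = 1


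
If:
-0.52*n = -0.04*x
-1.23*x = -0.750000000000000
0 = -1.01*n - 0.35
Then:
No Solution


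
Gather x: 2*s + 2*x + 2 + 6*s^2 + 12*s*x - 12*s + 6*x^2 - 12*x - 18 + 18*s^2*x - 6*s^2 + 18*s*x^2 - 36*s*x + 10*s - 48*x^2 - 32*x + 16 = x^2*(18*s - 42) + x*(18*s^2 - 24*s - 42)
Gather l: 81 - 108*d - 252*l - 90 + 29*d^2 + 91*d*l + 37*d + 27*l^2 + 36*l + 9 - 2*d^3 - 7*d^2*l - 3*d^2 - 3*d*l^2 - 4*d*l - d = -2*d^3 + 26*d^2 - 72*d + l^2*(27 - 3*d) + l*(-7*d^2 + 87*d - 216)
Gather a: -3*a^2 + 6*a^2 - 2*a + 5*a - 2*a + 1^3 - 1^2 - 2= 3*a^2 + a - 2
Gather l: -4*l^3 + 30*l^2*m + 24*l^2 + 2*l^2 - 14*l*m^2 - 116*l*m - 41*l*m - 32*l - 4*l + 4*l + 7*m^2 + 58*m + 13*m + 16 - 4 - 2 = -4*l^3 + l^2*(30*m + 26) + l*(-14*m^2 - 157*m - 32) + 7*m^2 + 71*m + 10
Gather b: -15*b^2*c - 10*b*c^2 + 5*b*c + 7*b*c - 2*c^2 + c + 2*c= -15*b^2*c + b*(-10*c^2 + 12*c) - 2*c^2 + 3*c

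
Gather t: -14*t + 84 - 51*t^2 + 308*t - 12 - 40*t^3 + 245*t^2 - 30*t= -40*t^3 + 194*t^2 + 264*t + 72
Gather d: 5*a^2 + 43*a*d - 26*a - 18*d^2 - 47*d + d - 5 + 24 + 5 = 5*a^2 - 26*a - 18*d^2 + d*(43*a - 46) + 24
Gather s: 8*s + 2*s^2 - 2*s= 2*s^2 + 6*s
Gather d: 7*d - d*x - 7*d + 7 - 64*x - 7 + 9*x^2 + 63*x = -d*x + 9*x^2 - x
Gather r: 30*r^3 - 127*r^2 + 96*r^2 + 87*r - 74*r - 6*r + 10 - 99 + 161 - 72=30*r^3 - 31*r^2 + 7*r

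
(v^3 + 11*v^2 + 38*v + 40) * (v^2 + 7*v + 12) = v^5 + 18*v^4 + 127*v^3 + 438*v^2 + 736*v + 480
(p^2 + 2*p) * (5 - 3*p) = -3*p^3 - p^2 + 10*p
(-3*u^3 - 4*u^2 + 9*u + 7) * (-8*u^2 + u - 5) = 24*u^5 + 29*u^4 - 61*u^3 - 27*u^2 - 38*u - 35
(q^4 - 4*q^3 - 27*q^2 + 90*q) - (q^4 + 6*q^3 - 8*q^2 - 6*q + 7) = -10*q^3 - 19*q^2 + 96*q - 7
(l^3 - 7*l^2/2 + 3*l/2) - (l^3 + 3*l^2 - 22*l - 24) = -13*l^2/2 + 47*l/2 + 24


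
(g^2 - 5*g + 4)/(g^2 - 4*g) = (g - 1)/g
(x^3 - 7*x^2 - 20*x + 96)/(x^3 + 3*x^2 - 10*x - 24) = (x - 8)/(x + 2)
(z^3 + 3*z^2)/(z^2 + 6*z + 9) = z^2/(z + 3)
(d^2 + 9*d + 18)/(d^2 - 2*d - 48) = (d + 3)/(d - 8)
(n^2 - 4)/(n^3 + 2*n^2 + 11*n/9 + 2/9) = 9*(n^2 - 4)/(9*n^3 + 18*n^2 + 11*n + 2)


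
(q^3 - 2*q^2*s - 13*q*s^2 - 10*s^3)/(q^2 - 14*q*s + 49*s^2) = (q^3 - 2*q^2*s - 13*q*s^2 - 10*s^3)/(q^2 - 14*q*s + 49*s^2)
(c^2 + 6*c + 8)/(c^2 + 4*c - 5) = (c^2 + 6*c + 8)/(c^2 + 4*c - 5)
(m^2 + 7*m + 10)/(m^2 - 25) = (m + 2)/(m - 5)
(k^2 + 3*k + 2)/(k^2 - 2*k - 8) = (k + 1)/(k - 4)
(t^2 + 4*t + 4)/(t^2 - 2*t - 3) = (t^2 + 4*t + 4)/(t^2 - 2*t - 3)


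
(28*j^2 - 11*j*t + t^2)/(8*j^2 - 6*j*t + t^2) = (-7*j + t)/(-2*j + t)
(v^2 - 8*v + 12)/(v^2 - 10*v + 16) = (v - 6)/(v - 8)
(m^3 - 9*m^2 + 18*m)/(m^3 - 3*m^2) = (m - 6)/m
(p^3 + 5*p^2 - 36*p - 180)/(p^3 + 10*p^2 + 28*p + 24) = (p^2 - p - 30)/(p^2 + 4*p + 4)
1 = 1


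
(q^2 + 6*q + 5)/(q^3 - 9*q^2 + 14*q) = (q^2 + 6*q + 5)/(q*(q^2 - 9*q + 14))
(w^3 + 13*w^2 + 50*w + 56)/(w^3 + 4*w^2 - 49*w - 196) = (w + 2)/(w - 7)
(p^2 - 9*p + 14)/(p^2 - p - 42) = (p - 2)/(p + 6)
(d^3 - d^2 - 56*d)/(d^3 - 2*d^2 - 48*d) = (d + 7)/(d + 6)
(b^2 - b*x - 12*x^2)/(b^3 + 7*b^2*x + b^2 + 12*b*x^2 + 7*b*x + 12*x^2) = (b - 4*x)/(b^2 + 4*b*x + b + 4*x)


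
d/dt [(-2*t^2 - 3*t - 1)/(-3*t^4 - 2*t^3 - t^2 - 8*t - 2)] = (-12*t^5 - 31*t^4 - 24*t^3 + 7*t^2 + 6*t - 2)/(9*t^8 + 12*t^7 + 10*t^6 + 52*t^5 + 45*t^4 + 24*t^3 + 68*t^2 + 32*t + 4)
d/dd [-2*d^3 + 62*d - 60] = 62 - 6*d^2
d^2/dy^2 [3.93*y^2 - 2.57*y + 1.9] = 7.86000000000000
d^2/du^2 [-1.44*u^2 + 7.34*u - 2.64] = -2.88000000000000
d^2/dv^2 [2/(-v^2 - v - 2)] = 4*(v^2 + v - (2*v + 1)^2 + 2)/(v^2 + v + 2)^3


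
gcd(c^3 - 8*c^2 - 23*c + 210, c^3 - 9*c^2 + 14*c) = c - 7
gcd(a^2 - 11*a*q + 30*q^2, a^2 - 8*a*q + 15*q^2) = -a + 5*q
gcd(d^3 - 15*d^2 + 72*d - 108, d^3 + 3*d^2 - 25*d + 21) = d - 3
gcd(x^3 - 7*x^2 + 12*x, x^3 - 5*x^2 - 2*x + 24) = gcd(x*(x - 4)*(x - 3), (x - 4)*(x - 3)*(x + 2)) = x^2 - 7*x + 12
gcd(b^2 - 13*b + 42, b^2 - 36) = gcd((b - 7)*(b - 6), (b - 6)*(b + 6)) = b - 6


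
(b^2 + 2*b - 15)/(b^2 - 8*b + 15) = (b + 5)/(b - 5)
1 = 1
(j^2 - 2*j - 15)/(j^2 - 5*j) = (j + 3)/j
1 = 1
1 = 1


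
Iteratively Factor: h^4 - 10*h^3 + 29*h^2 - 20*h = (h - 5)*(h^3 - 5*h^2 + 4*h) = (h - 5)*(h - 4)*(h^2 - h) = h*(h - 5)*(h - 4)*(h - 1)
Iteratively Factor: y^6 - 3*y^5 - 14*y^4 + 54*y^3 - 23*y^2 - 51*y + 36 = (y + 4)*(y^5 - 7*y^4 + 14*y^3 - 2*y^2 - 15*y + 9) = (y - 1)*(y + 4)*(y^4 - 6*y^3 + 8*y^2 + 6*y - 9) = (y - 1)^2*(y + 4)*(y^3 - 5*y^2 + 3*y + 9) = (y - 1)^2*(y + 1)*(y + 4)*(y^2 - 6*y + 9) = (y - 3)*(y - 1)^2*(y + 1)*(y + 4)*(y - 3)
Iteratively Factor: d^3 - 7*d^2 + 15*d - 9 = (d - 1)*(d^2 - 6*d + 9) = (d - 3)*(d - 1)*(d - 3)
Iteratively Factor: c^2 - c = (c)*(c - 1)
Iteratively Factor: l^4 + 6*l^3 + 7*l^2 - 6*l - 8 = (l + 2)*(l^3 + 4*l^2 - l - 4) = (l - 1)*(l + 2)*(l^2 + 5*l + 4) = (l - 1)*(l + 2)*(l + 4)*(l + 1)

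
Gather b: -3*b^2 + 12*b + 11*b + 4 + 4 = -3*b^2 + 23*b + 8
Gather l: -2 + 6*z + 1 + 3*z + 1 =9*z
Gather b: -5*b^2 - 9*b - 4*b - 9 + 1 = -5*b^2 - 13*b - 8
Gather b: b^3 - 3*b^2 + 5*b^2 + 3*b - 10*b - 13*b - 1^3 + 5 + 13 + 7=b^3 + 2*b^2 - 20*b + 24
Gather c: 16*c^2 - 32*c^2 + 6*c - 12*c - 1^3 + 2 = -16*c^2 - 6*c + 1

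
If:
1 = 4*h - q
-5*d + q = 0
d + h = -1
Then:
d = -5/9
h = -4/9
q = -25/9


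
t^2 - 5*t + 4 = (t - 4)*(t - 1)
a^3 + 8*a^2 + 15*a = a*(a + 3)*(a + 5)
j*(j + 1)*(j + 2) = j^3 + 3*j^2 + 2*j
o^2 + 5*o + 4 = (o + 1)*(o + 4)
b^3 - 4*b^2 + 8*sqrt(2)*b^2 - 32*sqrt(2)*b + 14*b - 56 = (b - 4)*(b + sqrt(2))*(b + 7*sqrt(2))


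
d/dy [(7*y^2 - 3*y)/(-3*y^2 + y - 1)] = (-2*y^2 - 14*y + 3)/(9*y^4 - 6*y^3 + 7*y^2 - 2*y + 1)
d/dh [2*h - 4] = 2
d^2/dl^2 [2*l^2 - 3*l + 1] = 4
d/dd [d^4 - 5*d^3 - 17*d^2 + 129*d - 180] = 4*d^3 - 15*d^2 - 34*d + 129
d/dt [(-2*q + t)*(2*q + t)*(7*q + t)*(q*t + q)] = q*(-28*q^3 - 8*q^2*t - 4*q^2 + 21*q*t^2 + 14*q*t + 4*t^3 + 3*t^2)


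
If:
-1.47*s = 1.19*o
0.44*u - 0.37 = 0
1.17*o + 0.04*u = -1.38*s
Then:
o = -0.64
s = 0.52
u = 0.84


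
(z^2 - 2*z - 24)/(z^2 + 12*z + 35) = (z^2 - 2*z - 24)/(z^2 + 12*z + 35)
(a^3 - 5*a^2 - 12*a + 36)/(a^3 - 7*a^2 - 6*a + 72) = (a - 2)/(a - 4)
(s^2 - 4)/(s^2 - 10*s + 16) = (s + 2)/(s - 8)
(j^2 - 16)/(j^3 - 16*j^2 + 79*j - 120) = (j^2 - 16)/(j^3 - 16*j^2 + 79*j - 120)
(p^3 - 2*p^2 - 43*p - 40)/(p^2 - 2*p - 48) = (p^2 + 6*p + 5)/(p + 6)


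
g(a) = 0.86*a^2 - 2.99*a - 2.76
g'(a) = 1.72*a - 2.99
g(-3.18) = 15.44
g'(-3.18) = -8.46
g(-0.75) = -0.03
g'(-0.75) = -4.28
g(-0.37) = -1.54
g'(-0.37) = -3.63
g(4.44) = 0.92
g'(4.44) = 4.65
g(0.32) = -3.63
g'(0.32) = -2.44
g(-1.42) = 3.22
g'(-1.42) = -5.43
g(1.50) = -5.31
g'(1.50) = -0.41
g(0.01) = -2.79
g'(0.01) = -2.97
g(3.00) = -3.99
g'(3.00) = 2.17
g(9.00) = 39.99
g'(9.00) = 12.49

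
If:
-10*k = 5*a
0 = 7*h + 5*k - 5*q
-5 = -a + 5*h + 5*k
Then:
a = 25*q/12 + 35/12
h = 35*q/24 + 25/24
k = -25*q/24 - 35/24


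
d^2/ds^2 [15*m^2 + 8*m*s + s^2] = 2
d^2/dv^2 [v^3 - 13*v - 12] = 6*v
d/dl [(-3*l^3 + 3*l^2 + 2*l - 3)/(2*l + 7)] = (-12*l^3 - 57*l^2 + 42*l + 20)/(4*l^2 + 28*l + 49)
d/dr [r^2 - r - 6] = 2*r - 1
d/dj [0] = 0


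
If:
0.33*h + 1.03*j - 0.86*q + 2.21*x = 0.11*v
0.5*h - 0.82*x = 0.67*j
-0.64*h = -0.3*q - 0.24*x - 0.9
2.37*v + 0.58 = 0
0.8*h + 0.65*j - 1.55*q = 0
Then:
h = 2.16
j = 2.37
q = 2.11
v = -0.24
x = -0.62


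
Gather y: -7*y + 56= 56 - 7*y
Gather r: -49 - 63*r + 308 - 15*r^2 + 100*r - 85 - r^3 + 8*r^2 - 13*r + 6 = -r^3 - 7*r^2 + 24*r + 180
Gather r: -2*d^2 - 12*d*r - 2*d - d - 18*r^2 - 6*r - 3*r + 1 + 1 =-2*d^2 - 3*d - 18*r^2 + r*(-12*d - 9) + 2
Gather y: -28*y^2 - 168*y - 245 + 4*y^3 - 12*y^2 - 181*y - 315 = 4*y^3 - 40*y^2 - 349*y - 560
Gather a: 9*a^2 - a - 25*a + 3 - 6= 9*a^2 - 26*a - 3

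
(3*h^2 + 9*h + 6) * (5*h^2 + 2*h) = 15*h^4 + 51*h^3 + 48*h^2 + 12*h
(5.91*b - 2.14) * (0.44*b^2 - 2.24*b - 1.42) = 2.6004*b^3 - 14.18*b^2 - 3.5986*b + 3.0388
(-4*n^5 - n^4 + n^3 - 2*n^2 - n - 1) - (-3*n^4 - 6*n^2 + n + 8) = -4*n^5 + 2*n^4 + n^3 + 4*n^2 - 2*n - 9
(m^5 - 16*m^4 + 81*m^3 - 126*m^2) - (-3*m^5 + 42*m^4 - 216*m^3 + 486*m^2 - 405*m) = 4*m^5 - 58*m^4 + 297*m^3 - 612*m^2 + 405*m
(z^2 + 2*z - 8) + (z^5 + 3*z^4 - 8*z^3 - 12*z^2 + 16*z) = z^5 + 3*z^4 - 8*z^3 - 11*z^2 + 18*z - 8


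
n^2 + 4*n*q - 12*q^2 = (n - 2*q)*(n + 6*q)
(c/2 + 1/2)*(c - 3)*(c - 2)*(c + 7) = c^4/2 + 3*c^3/2 - 27*c^2/2 + 13*c/2 + 21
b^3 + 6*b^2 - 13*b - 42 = (b - 3)*(b + 2)*(b + 7)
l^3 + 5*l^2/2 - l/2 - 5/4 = (l + 5/2)*(l - sqrt(2)/2)*(l + sqrt(2)/2)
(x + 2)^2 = x^2 + 4*x + 4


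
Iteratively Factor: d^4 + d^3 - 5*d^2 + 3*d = (d)*(d^3 + d^2 - 5*d + 3) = d*(d - 1)*(d^2 + 2*d - 3) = d*(d - 1)^2*(d + 3)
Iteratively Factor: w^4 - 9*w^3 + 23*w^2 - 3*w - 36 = (w + 1)*(w^3 - 10*w^2 + 33*w - 36) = (w - 3)*(w + 1)*(w^2 - 7*w + 12) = (w - 3)^2*(w + 1)*(w - 4)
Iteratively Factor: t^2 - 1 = (t + 1)*(t - 1)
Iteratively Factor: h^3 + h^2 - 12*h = (h - 3)*(h^2 + 4*h) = (h - 3)*(h + 4)*(h)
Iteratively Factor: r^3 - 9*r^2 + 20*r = (r - 4)*(r^2 - 5*r) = (r - 5)*(r - 4)*(r)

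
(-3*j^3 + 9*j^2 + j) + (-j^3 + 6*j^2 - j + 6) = -4*j^3 + 15*j^2 + 6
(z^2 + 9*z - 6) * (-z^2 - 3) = -z^4 - 9*z^3 + 3*z^2 - 27*z + 18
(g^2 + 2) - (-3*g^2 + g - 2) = 4*g^2 - g + 4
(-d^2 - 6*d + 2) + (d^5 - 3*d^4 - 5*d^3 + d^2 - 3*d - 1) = d^5 - 3*d^4 - 5*d^3 - 9*d + 1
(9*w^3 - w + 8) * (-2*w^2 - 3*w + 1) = -18*w^5 - 27*w^4 + 11*w^3 - 13*w^2 - 25*w + 8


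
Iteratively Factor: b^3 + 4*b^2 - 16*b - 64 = (b + 4)*(b^2 - 16) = (b + 4)^2*(b - 4)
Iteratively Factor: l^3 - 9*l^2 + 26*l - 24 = (l - 2)*(l^2 - 7*l + 12) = (l - 3)*(l - 2)*(l - 4)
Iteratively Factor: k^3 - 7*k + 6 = (k + 3)*(k^2 - 3*k + 2) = (k - 1)*(k + 3)*(k - 2)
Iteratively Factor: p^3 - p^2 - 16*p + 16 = (p + 4)*(p^2 - 5*p + 4) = (p - 1)*(p + 4)*(p - 4)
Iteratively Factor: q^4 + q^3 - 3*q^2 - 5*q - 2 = (q + 1)*(q^3 - 3*q - 2) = (q - 2)*(q + 1)*(q^2 + 2*q + 1) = (q - 2)*(q + 1)^2*(q + 1)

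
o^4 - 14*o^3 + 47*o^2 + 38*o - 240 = (o - 8)*(o - 5)*(o - 3)*(o + 2)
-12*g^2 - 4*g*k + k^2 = (-6*g + k)*(2*g + k)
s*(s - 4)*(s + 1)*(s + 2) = s^4 - s^3 - 10*s^2 - 8*s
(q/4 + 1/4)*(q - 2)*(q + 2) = q^3/4 + q^2/4 - q - 1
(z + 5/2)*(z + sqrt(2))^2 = z^3 + 5*z^2/2 + 2*sqrt(2)*z^2 + 2*z + 5*sqrt(2)*z + 5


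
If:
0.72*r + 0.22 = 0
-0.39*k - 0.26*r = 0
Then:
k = 0.20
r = -0.31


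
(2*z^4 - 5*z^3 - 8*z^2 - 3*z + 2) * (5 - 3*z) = -6*z^5 + 25*z^4 - z^3 - 31*z^2 - 21*z + 10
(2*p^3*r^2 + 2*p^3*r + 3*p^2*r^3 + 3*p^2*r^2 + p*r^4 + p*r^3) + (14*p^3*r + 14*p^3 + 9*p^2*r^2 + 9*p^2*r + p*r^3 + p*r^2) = 2*p^3*r^2 + 16*p^3*r + 14*p^3 + 3*p^2*r^3 + 12*p^2*r^2 + 9*p^2*r + p*r^4 + 2*p*r^3 + p*r^2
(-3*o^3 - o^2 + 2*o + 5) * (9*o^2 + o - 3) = -27*o^5 - 12*o^4 + 26*o^3 + 50*o^2 - o - 15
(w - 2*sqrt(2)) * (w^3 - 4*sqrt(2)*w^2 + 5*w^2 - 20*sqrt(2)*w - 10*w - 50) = w^4 - 6*sqrt(2)*w^3 + 5*w^3 - 30*sqrt(2)*w^2 + 6*w^2 + 20*sqrt(2)*w + 30*w + 100*sqrt(2)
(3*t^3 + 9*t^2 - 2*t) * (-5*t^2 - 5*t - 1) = -15*t^5 - 60*t^4 - 38*t^3 + t^2 + 2*t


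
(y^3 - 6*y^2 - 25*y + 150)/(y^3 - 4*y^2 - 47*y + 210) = (y + 5)/(y + 7)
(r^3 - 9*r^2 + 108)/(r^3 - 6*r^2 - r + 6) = (r^2 - 3*r - 18)/(r^2 - 1)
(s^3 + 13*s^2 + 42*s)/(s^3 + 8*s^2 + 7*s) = (s + 6)/(s + 1)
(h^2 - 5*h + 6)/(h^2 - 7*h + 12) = (h - 2)/(h - 4)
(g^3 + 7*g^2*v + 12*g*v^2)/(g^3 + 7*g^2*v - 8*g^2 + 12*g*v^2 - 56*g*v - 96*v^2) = g/(g - 8)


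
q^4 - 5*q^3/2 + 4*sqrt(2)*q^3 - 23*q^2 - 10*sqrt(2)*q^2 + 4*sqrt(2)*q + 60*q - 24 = (q - 2)*(q - 1/2)*(q - 2*sqrt(2))*(q + 6*sqrt(2))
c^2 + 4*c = c*(c + 4)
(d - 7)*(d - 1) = d^2 - 8*d + 7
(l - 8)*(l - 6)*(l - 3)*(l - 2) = l^4 - 19*l^3 + 124*l^2 - 324*l + 288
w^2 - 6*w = w*(w - 6)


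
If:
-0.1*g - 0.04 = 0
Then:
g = -0.40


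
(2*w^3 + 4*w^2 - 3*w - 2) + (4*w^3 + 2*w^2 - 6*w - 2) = 6*w^3 + 6*w^2 - 9*w - 4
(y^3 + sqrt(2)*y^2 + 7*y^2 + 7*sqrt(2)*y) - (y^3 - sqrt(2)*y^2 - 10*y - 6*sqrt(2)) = 2*sqrt(2)*y^2 + 7*y^2 + 7*sqrt(2)*y + 10*y + 6*sqrt(2)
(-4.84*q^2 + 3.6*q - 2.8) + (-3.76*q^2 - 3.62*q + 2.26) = -8.6*q^2 - 0.02*q - 0.54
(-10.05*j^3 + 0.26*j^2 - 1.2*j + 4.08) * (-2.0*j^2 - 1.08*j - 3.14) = 20.1*j^5 + 10.334*j^4 + 33.6762*j^3 - 7.6804*j^2 - 0.638400000000001*j - 12.8112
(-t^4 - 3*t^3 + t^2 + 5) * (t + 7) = -t^5 - 10*t^4 - 20*t^3 + 7*t^2 + 5*t + 35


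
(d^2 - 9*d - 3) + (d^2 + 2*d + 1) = 2*d^2 - 7*d - 2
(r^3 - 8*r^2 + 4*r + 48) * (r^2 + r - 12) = r^5 - 7*r^4 - 16*r^3 + 148*r^2 - 576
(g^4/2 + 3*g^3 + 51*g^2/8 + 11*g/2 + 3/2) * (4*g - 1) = 2*g^5 + 23*g^4/2 + 45*g^3/2 + 125*g^2/8 + g/2 - 3/2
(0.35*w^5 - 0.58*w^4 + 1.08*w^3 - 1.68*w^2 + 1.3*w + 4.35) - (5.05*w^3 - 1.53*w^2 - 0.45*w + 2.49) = 0.35*w^5 - 0.58*w^4 - 3.97*w^3 - 0.15*w^2 + 1.75*w + 1.86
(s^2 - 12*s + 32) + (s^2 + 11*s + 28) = 2*s^2 - s + 60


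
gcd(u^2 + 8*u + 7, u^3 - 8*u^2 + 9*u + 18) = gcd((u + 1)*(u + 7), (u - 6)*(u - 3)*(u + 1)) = u + 1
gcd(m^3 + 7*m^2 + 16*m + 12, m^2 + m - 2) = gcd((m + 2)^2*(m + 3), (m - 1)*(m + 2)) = m + 2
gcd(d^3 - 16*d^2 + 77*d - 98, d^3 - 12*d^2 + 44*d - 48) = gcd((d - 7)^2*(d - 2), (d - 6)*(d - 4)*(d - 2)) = d - 2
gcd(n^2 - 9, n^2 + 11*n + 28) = 1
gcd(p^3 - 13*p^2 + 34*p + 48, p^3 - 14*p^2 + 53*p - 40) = p - 8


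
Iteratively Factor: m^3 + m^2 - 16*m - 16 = (m + 1)*(m^2 - 16) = (m + 1)*(m + 4)*(m - 4)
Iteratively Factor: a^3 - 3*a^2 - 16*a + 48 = (a - 3)*(a^2 - 16) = (a - 4)*(a - 3)*(a + 4)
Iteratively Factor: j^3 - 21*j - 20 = (j + 4)*(j^2 - 4*j - 5) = (j + 1)*(j + 4)*(j - 5)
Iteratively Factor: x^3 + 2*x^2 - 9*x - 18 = (x + 2)*(x^2 - 9) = (x - 3)*(x + 2)*(x + 3)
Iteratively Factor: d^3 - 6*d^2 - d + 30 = (d - 3)*(d^2 - 3*d - 10) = (d - 3)*(d + 2)*(d - 5)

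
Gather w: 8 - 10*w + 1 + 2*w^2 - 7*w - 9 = 2*w^2 - 17*w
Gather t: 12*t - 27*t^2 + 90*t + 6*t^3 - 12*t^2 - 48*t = 6*t^3 - 39*t^2 + 54*t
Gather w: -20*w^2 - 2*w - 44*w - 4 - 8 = -20*w^2 - 46*w - 12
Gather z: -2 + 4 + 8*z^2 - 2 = 8*z^2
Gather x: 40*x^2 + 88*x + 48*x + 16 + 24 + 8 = 40*x^2 + 136*x + 48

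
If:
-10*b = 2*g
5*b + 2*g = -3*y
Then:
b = 3*y/5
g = -3*y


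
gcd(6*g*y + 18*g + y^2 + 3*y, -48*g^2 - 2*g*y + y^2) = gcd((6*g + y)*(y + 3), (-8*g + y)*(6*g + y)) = 6*g + y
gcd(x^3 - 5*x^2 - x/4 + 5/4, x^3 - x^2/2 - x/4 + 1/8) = x^2 - 1/4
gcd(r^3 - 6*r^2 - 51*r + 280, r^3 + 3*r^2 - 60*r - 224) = r^2 - r - 56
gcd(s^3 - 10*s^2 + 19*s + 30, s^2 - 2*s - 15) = s - 5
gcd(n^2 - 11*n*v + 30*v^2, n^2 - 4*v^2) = 1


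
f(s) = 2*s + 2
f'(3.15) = 2.00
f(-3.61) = -5.22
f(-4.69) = -7.38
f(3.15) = 8.30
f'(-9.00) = 2.00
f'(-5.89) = 2.00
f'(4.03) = 2.00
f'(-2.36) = 2.00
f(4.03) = 10.06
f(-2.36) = -2.72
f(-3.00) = -4.00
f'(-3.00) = 2.00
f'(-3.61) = 2.00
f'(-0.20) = 2.00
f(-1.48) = -0.96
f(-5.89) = -9.78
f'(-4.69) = 2.00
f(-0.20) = 1.60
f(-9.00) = -16.00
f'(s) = 2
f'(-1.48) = 2.00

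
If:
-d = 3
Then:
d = -3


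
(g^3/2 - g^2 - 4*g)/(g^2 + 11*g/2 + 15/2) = g*(g^2 - 2*g - 8)/(2*g^2 + 11*g + 15)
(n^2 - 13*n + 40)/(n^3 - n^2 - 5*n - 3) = (-n^2 + 13*n - 40)/(-n^3 + n^2 + 5*n + 3)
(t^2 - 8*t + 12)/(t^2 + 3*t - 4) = (t^2 - 8*t + 12)/(t^2 + 3*t - 4)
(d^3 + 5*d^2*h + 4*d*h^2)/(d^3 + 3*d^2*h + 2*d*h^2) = (d + 4*h)/(d + 2*h)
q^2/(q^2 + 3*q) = q/(q + 3)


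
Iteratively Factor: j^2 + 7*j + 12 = (j + 3)*(j + 4)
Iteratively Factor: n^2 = (n)*(n)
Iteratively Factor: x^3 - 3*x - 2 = (x - 2)*(x^2 + 2*x + 1) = (x - 2)*(x + 1)*(x + 1)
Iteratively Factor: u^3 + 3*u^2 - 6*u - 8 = (u - 2)*(u^2 + 5*u + 4) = (u - 2)*(u + 4)*(u + 1)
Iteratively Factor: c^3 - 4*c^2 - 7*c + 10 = (c + 2)*(c^2 - 6*c + 5) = (c - 1)*(c + 2)*(c - 5)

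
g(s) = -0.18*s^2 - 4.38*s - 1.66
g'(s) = -0.36*s - 4.38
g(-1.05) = 2.74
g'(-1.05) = -4.00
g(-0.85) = 1.93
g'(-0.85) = -4.07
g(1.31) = -7.71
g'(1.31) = -4.85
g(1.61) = -9.18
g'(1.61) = -4.96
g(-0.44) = 0.23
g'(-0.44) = -4.22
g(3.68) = -20.22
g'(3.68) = -5.70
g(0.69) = -4.77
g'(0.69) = -4.63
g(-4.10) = 13.27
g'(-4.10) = -2.90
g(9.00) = -55.66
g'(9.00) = -7.62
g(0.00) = -1.66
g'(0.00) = -4.38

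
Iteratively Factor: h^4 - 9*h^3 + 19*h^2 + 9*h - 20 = (h - 4)*(h^3 - 5*h^2 - h + 5) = (h - 4)*(h - 1)*(h^2 - 4*h - 5) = (h - 5)*(h - 4)*(h - 1)*(h + 1)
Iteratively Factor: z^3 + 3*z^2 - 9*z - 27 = (z - 3)*(z^2 + 6*z + 9) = (z - 3)*(z + 3)*(z + 3)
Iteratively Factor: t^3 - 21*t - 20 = (t + 4)*(t^2 - 4*t - 5) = (t - 5)*(t + 4)*(t + 1)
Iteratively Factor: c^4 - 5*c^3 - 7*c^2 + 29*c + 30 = (c + 2)*(c^3 - 7*c^2 + 7*c + 15) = (c + 1)*(c + 2)*(c^2 - 8*c + 15) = (c - 5)*(c + 1)*(c + 2)*(c - 3)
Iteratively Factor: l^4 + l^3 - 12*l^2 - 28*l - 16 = (l + 1)*(l^3 - 12*l - 16) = (l + 1)*(l + 2)*(l^2 - 2*l - 8) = (l + 1)*(l + 2)^2*(l - 4)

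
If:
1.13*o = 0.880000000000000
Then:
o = 0.78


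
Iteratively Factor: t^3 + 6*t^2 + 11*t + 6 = (t + 1)*(t^2 + 5*t + 6) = (t + 1)*(t + 2)*(t + 3)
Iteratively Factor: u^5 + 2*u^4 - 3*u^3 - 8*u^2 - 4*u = (u + 1)*(u^4 + u^3 - 4*u^2 - 4*u) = (u + 1)*(u + 2)*(u^3 - u^2 - 2*u) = (u - 2)*(u + 1)*(u + 2)*(u^2 + u) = u*(u - 2)*(u + 1)*(u + 2)*(u + 1)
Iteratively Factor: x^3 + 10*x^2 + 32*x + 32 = (x + 2)*(x^2 + 8*x + 16) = (x + 2)*(x + 4)*(x + 4)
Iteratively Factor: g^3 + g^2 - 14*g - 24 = (g + 3)*(g^2 - 2*g - 8) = (g - 4)*(g + 3)*(g + 2)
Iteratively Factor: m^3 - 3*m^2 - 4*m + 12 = (m - 2)*(m^2 - m - 6) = (m - 2)*(m + 2)*(m - 3)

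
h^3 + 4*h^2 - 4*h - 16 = (h - 2)*(h + 2)*(h + 4)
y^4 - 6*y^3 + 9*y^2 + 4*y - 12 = (y - 3)*(y - 2)^2*(y + 1)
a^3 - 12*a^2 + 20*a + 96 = (a - 8)*(a - 6)*(a + 2)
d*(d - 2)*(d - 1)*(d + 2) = d^4 - d^3 - 4*d^2 + 4*d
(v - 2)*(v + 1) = v^2 - v - 2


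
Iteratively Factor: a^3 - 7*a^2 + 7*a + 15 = (a - 3)*(a^2 - 4*a - 5) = (a - 3)*(a + 1)*(a - 5)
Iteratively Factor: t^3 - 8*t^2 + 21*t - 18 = (t - 3)*(t^2 - 5*t + 6) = (t - 3)^2*(t - 2)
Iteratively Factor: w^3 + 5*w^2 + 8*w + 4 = (w + 2)*(w^2 + 3*w + 2) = (w + 1)*(w + 2)*(w + 2)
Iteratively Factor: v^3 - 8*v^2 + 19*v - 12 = (v - 3)*(v^2 - 5*v + 4) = (v - 3)*(v - 1)*(v - 4)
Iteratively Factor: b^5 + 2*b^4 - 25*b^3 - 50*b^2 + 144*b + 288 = (b + 3)*(b^4 - b^3 - 22*b^2 + 16*b + 96) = (b - 4)*(b + 3)*(b^3 + 3*b^2 - 10*b - 24) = (b - 4)*(b - 3)*(b + 3)*(b^2 + 6*b + 8) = (b - 4)*(b - 3)*(b + 3)*(b + 4)*(b + 2)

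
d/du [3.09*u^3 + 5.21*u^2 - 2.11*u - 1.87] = 9.27*u^2 + 10.42*u - 2.11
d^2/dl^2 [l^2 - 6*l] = 2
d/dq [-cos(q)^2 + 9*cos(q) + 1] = (2*cos(q) - 9)*sin(q)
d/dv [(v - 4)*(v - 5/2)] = 2*v - 13/2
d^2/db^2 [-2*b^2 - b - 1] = -4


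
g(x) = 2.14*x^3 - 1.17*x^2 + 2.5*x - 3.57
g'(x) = 6.42*x^2 - 2.34*x + 2.5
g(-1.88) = -26.62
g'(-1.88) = 29.59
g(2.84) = 43.11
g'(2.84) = 47.64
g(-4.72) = -266.47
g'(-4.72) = 156.57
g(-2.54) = -52.54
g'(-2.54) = 49.86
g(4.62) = 194.03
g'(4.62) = 128.72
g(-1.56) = -18.44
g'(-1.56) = 21.77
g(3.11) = 57.26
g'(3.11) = 57.32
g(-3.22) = -95.20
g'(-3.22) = 76.60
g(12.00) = 3555.87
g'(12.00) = 898.90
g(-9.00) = -1680.90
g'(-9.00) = 543.58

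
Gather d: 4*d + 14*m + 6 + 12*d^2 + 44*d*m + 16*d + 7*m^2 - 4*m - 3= 12*d^2 + d*(44*m + 20) + 7*m^2 + 10*m + 3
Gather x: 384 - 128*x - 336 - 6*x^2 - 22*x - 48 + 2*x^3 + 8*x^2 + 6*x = 2*x^3 + 2*x^2 - 144*x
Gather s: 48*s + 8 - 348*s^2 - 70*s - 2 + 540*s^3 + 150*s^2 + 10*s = 540*s^3 - 198*s^2 - 12*s + 6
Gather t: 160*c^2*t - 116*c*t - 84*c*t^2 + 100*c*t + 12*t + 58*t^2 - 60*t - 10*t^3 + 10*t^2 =-10*t^3 + t^2*(68 - 84*c) + t*(160*c^2 - 16*c - 48)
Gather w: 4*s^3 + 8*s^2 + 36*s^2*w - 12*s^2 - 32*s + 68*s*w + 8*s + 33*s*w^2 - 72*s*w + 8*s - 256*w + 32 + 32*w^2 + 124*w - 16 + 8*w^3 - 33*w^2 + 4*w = 4*s^3 - 4*s^2 - 16*s + 8*w^3 + w^2*(33*s - 1) + w*(36*s^2 - 4*s - 128) + 16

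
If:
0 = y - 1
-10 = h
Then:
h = -10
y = 1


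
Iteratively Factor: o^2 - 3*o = (o - 3)*(o)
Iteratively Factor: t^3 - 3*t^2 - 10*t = (t + 2)*(t^2 - 5*t) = t*(t + 2)*(t - 5)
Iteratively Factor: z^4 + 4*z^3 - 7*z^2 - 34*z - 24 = (z + 4)*(z^3 - 7*z - 6) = (z + 2)*(z + 4)*(z^2 - 2*z - 3) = (z - 3)*(z + 2)*(z + 4)*(z + 1)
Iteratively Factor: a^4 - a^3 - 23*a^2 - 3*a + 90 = (a + 3)*(a^3 - 4*a^2 - 11*a + 30) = (a - 2)*(a + 3)*(a^2 - 2*a - 15) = (a - 5)*(a - 2)*(a + 3)*(a + 3)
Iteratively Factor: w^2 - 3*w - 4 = (w + 1)*(w - 4)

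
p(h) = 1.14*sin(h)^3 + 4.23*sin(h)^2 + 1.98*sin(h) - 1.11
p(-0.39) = -1.31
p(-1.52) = -0.00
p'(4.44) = 0.81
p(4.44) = -0.11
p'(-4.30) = -5.05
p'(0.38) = 5.19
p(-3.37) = -0.43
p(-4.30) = 5.13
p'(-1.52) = -0.16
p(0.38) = 0.26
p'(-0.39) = -0.69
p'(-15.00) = 1.58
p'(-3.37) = -3.97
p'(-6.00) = 4.43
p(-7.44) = -0.25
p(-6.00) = -0.20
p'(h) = 3.42*sin(h)^2*cos(h) + 8.46*sin(h)*cos(h) + 1.98*cos(h)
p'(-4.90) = 2.54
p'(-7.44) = -1.17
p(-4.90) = 6.00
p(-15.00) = -0.92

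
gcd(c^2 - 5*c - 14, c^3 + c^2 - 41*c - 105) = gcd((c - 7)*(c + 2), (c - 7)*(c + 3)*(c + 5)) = c - 7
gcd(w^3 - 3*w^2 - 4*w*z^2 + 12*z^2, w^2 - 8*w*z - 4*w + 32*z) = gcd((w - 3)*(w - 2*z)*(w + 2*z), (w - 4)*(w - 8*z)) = 1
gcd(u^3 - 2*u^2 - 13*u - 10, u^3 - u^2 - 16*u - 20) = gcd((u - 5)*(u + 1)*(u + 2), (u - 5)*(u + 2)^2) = u^2 - 3*u - 10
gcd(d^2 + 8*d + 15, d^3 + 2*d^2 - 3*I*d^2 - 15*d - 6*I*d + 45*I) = d + 5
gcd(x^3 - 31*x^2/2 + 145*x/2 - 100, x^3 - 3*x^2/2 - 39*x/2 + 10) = x - 5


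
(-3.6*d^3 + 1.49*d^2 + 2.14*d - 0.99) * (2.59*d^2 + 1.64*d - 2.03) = -9.324*d^5 - 2.0449*d^4 + 15.2942*d^3 - 2.0792*d^2 - 5.9678*d + 2.0097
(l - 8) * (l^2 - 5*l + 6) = l^3 - 13*l^2 + 46*l - 48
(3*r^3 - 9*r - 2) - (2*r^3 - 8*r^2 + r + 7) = r^3 + 8*r^2 - 10*r - 9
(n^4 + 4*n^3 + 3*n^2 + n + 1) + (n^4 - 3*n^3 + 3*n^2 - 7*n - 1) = 2*n^4 + n^3 + 6*n^2 - 6*n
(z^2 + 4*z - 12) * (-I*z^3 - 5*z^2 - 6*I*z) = -I*z^5 - 5*z^4 - 4*I*z^4 - 20*z^3 + 6*I*z^3 + 60*z^2 - 24*I*z^2 + 72*I*z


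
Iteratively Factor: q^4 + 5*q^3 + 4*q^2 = (q + 4)*(q^3 + q^2) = q*(q + 4)*(q^2 + q) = q^2*(q + 4)*(q + 1)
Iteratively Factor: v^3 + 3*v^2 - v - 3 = (v - 1)*(v^2 + 4*v + 3) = (v - 1)*(v + 3)*(v + 1)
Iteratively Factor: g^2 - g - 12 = (g + 3)*(g - 4)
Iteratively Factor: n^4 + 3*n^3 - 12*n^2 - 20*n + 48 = (n - 2)*(n^3 + 5*n^2 - 2*n - 24) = (n - 2)*(n + 4)*(n^2 + n - 6) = (n - 2)*(n + 3)*(n + 4)*(n - 2)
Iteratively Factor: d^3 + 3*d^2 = (d)*(d^2 + 3*d) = d^2*(d + 3)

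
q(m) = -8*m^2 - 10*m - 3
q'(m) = -16*m - 10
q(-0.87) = -0.36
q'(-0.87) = 3.92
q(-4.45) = -116.92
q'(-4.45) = 61.20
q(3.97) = -168.79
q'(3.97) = -73.52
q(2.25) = -66.00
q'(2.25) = -46.00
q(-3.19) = -52.51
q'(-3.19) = 41.04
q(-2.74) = -35.66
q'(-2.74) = 33.84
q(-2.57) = -30.14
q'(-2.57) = 31.12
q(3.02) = -106.16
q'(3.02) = -58.32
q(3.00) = -105.00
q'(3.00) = -58.00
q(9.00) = -741.00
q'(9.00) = -154.00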